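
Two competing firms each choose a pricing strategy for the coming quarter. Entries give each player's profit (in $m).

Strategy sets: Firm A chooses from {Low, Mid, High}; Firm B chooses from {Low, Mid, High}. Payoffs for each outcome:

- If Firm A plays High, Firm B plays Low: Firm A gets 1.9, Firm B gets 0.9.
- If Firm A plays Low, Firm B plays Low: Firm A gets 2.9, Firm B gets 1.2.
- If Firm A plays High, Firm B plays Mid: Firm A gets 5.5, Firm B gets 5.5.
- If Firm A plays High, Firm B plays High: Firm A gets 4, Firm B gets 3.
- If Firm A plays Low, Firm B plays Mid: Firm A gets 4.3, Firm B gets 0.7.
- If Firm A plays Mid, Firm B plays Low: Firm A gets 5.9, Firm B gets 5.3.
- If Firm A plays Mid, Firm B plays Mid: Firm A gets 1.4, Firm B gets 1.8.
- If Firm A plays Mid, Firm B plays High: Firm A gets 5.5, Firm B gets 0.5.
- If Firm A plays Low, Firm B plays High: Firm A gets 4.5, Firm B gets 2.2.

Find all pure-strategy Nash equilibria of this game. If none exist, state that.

The pure Nash equilibria are (Mid, Low); (High, Mid).

For each strategy profile, look for a profitable unilateral deviation.
(Low, Low): Firm A can switch to Mid (2.9 → 5.9). Not NE.
(Low, Mid): Firm A can switch to High (4.3 → 5.5). Not NE.
(Low, High): Firm A can switch to Mid (4.5 → 5.5). Not NE.
(Mid, Low): Firm A gets 5.9, best alternative 2.9; Firm B gets 5.3, best alternative 1.8. No profitable deviation — NE.
(Mid, Mid): Firm A can switch to Low (1.4 → 4.3). Not NE.
(Mid, High): Firm B can switch to Low (0.5 → 5.3). Not NE.
(High, Low): Firm A can switch to Low (1.9 → 2.9). Not NE.
(High, Mid): Firm A gets 5.5, best alternative 4.3; Firm B gets 5.5, best alternative 3. No profitable deviation — NE.
(High, High): Firm A can switch to Low (4 → 4.5). Not NE.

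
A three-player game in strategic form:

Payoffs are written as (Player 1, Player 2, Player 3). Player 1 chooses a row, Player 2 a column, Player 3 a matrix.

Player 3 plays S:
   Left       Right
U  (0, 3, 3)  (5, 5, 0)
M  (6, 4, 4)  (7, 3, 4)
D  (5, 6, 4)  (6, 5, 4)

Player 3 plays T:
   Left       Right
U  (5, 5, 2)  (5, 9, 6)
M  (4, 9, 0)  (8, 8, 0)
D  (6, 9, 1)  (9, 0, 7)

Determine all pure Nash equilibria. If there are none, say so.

Pure NE: (M, Left, S)

For each player, find the best response to each opponent profile; mutual best responses are the pure NE.
Player 1 against (Left, S): payoffs 0, 6, 5 → best response M.
Player 1 against (Left, T): payoffs 5, 4, 6 → best response D.
Player 1 against (Right, S): payoffs 5, 7, 6 → best response M.
Player 1 against (Right, T): payoffs 5, 8, 9 → best response D.
Player 2 against (U, S): payoffs 3, 5 → best response Right.
Player 2 against (U, T): payoffs 5, 9 → best response Right.
Player 2 against (M, S): payoffs 4, 3 → best response Left.
Player 2 against (M, T): payoffs 9, 8 → best response Left.
Player 2 against (D, S): payoffs 6, 5 → best response Left.
Player 2 against (D, T): payoffs 9, 0 → best response Left.
Player 3 against (U, Left): payoffs 3, 2 → best response S.
Player 3 against (U, Right): payoffs 0, 6 → best response T.
Player 3 against (M, Left): payoffs 4, 0 → best response S.
Player 3 against (M, Right): payoffs 4, 0 → best response S.
Player 3 against (D, Left): payoffs 4, 1 → best response S.
Player 3 against (D, Right): payoffs 4, 7 → best response T.
Mutual best responses: (M, Left, S).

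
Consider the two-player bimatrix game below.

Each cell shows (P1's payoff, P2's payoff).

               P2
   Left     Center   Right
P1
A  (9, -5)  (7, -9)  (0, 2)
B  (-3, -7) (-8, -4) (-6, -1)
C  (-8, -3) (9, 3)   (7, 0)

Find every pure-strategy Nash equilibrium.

(A, Left): P2 can switch to Right (-5 → 2). Not NE.
(A, Center): P1 can switch to C (7 → 9). Not NE.
(A, Right): P1 can switch to C (0 → 7). Not NE.
(B, Left): P1 can switch to A (-3 → 9). Not NE.
(B, Center): P1 can switch to A (-8 → 7). Not NE.
(B, Right): P1 can switch to A (-6 → 0). Not NE.
(C, Left): P1 can switch to A (-8 → 9). Not NE.
(C, Center): P1 gets 9, best alternative 7; P2 gets 3, best alternative 0. No profitable deviation — NE.
(C, Right): P2 can switch to Center (0 → 3). Not NE.

The unique pure-strategy Nash equilibrium is (C, Center).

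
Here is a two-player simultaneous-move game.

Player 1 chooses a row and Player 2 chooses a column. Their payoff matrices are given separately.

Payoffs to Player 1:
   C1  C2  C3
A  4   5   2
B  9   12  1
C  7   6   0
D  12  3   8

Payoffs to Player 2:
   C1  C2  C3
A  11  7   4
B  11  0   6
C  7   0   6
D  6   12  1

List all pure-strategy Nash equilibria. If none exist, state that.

(A, C1): Player 1 can switch to B (4 → 9). Not NE.
(A, C2): Player 1 can switch to B (5 → 12). Not NE.
(A, C3): Player 1 can switch to D (2 → 8). Not NE.
(B, C1): Player 1 can switch to D (9 → 12). Not NE.
(B, C2): Player 2 can switch to C1 (0 → 11). Not NE.
(B, C3): Player 1 can switch to A (1 → 2). Not NE.
(The remaining 6 profiles each have a profitable deviation by the same check.)

There is no pure-strategy Nash equilibrium.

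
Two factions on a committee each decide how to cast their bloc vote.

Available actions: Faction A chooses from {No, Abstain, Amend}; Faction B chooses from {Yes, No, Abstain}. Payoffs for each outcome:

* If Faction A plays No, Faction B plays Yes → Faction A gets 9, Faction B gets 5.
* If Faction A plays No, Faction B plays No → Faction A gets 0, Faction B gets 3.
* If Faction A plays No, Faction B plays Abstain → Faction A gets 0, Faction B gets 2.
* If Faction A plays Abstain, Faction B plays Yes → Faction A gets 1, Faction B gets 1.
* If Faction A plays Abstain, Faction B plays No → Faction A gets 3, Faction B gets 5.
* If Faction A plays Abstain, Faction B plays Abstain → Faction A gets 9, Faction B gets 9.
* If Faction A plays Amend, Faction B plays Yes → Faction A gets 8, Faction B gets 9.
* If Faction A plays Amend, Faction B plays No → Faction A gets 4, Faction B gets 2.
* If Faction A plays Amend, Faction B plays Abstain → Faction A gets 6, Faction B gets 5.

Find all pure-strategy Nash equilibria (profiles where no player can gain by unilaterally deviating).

Pure-strategy Nash equilibria: (No, Yes) and (Abstain, Abstain)

For each player, find the best response to each opponent profile; mutual best responses are the pure NE.
Faction A against Yes: payoffs 9, 1, 8 → best response No.
Faction A against No: payoffs 0, 3, 4 → best response Amend.
Faction A against Abstain: payoffs 0, 9, 6 → best response Abstain.
Faction B against No: payoffs 5, 3, 2 → best response Yes.
Faction B against Abstain: payoffs 1, 5, 9 → best response Abstain.
Faction B against Amend: payoffs 9, 2, 5 → best response Yes.
Mutual best responses: (No, Yes); (Abstain, Abstain).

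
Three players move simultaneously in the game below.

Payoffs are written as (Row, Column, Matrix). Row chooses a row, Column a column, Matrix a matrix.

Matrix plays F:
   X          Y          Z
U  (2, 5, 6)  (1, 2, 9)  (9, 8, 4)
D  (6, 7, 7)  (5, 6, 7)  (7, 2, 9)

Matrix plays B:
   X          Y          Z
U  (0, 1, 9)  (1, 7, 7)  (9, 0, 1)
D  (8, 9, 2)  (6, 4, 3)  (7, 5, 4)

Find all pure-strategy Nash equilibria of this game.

(U, Z, F), (D, X, F)

(U, X, F): Row can switch to D (2 → 6). Not NE.
(U, X, B): Row can switch to D (0 → 8). Not NE.
(U, Y, F): Row can switch to D (1 → 5). Not NE.
(U, Y, B): Row can switch to D (1 → 6). Not NE.
(U, Z, F): Row gets 9, best alternative 7; Column gets 8, best alternative 5; Matrix gets 4, best alternative 1. No profitable deviation — NE.
(U, Z, B): Column can switch to X (0 → 1). Not NE.
(D, X, F): Row gets 6, best alternative 2; Column gets 7, best alternative 6; Matrix gets 7, best alternative 2. No profitable deviation — NE.
(D, X, B): Matrix can switch to F (2 → 7). Not NE.
(D, Y, F): Column can switch to X (6 → 7). Not NE.
(D, Y, B): Column can switch to X (4 → 9). Not NE.
(The remaining 2 profiles each have a profitable deviation by the same check.)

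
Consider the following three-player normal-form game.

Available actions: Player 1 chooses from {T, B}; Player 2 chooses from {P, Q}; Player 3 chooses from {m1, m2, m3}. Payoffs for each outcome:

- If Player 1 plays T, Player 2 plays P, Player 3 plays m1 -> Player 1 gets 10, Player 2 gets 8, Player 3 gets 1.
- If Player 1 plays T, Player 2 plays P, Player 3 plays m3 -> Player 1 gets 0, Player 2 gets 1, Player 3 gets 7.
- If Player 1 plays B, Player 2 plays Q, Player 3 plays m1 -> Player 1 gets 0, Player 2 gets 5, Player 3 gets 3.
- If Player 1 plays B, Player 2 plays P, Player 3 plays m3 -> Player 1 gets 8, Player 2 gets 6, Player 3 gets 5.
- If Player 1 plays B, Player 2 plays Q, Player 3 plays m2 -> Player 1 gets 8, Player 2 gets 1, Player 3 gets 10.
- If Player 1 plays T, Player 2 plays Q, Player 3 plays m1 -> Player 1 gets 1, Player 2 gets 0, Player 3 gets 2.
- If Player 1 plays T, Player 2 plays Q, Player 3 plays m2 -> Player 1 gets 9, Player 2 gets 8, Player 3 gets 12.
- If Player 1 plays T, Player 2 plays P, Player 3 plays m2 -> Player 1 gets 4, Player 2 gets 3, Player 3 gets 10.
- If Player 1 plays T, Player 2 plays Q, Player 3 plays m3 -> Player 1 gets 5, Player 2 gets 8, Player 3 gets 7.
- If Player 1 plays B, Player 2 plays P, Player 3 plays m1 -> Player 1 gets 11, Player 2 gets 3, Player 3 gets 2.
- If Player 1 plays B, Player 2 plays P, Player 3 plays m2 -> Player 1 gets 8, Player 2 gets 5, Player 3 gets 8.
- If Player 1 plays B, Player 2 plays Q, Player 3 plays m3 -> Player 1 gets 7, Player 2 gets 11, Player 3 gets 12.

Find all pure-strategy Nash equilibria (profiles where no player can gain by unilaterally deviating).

Player 1 against (P, m1): payoffs 10, 11 → best response B.
Player 1 against (P, m2): payoffs 4, 8 → best response B.
Player 1 against (P, m3): payoffs 0, 8 → best response B.
Player 1 against (Q, m1): payoffs 1, 0 → best response T.
Player 1 against (Q, m2): payoffs 9, 8 → best response T.
Player 1 against (Q, m3): payoffs 5, 7 → best response B.
Player 2 against (T, m1): payoffs 8, 0 → best response P.
Player 2 against (T, m2): payoffs 3, 8 → best response Q.
Player 2 against (T, m3): payoffs 1, 8 → best response Q.
Player 2 against (B, m1): payoffs 3, 5 → best response Q.
Player 2 against (B, m2): payoffs 5, 1 → best response P.
Player 2 against (B, m3): payoffs 6, 11 → best response Q.
Player 3 against (T, P): payoffs 1, 10, 7 → best response m2.
Player 3 against (T, Q): payoffs 2, 12, 7 → best response m2.
Player 3 against (B, P): payoffs 2, 8, 5 → best response m2.
Player 3 against (B, Q): payoffs 3, 10, 12 → best response m3.
Mutual best responses: (T, Q, m2); (B, P, m2); (B, Q, m3).

Pure-strategy Nash equilibria: (T, Q, m2) and (B, P, m2) and (B, Q, m3)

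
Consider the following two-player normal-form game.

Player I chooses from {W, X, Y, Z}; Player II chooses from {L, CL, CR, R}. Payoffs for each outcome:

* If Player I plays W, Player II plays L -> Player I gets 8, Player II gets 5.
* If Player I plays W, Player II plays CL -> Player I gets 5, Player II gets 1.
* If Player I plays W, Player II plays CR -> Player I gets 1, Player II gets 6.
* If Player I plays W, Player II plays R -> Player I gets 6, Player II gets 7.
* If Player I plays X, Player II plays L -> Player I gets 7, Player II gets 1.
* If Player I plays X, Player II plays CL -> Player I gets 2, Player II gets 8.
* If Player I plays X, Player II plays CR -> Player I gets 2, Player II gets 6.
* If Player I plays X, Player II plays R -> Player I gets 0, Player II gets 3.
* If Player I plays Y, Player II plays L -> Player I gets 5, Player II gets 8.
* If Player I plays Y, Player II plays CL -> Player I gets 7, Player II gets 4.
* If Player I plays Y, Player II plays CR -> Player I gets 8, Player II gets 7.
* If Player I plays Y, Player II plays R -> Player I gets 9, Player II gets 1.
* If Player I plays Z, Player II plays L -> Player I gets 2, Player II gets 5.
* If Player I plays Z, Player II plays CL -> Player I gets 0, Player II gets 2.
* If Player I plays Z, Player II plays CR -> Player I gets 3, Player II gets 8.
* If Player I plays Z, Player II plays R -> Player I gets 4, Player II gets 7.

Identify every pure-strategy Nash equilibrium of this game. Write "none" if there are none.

none

Player I against L: payoffs 8, 7, 5, 2 → best response W.
Player I against CL: payoffs 5, 2, 7, 0 → best response Y.
Player I against CR: payoffs 1, 2, 8, 3 → best response Y.
Player I against R: payoffs 6, 0, 9, 4 → best response Y.
Player II against W: payoffs 5, 1, 6, 7 → best response R.
Player II against X: payoffs 1, 8, 6, 3 → best response CL.
Player II against Y: payoffs 8, 4, 7, 1 → best response L.
Player II against Z: payoffs 5, 2, 8, 7 → best response CR.
No profile is a mutual best response for all players.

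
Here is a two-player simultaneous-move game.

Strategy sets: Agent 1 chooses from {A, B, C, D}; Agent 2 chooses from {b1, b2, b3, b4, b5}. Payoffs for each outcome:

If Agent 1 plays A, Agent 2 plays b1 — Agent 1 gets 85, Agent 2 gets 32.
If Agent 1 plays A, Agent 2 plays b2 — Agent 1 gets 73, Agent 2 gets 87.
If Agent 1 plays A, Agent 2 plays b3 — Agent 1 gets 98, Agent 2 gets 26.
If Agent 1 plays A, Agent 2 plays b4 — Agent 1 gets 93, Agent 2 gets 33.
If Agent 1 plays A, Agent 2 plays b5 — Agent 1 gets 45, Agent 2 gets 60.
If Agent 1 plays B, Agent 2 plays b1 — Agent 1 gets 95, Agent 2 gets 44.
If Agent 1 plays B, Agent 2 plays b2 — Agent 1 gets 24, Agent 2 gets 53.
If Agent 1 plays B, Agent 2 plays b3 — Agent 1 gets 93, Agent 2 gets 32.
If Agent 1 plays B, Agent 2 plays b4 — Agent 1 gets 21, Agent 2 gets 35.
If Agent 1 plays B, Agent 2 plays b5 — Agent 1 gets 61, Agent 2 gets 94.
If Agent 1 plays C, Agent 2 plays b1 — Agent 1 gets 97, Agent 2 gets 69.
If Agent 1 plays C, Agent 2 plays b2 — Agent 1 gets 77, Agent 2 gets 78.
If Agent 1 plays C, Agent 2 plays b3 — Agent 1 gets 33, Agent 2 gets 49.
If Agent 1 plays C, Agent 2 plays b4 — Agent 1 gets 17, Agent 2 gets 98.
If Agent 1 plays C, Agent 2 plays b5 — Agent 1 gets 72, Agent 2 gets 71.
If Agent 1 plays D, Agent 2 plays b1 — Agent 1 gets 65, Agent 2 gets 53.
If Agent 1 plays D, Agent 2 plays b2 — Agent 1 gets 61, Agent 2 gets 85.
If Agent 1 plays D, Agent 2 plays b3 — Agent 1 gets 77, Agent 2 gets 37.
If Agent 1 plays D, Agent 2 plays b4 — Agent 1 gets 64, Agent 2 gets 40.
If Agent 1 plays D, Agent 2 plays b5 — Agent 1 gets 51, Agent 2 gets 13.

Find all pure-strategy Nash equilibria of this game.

This game has no pure Nash equilibrium.

(A, b1): Agent 1 can switch to B (85 → 95). Not NE.
(A, b2): Agent 1 can switch to C (73 → 77). Not NE.
(A, b3): Agent 2 can switch to b1 (26 → 32). Not NE.
(A, b4): Agent 2 can switch to b2 (33 → 87). Not NE.
(A, b5): Agent 1 can switch to B (45 → 61). Not NE.
(B, b1): Agent 1 can switch to C (95 → 97). Not NE.
(B, b2): Agent 1 can switch to A (24 → 73). Not NE.
(B, b3): Agent 1 can switch to A (93 → 98). Not NE.
(B, b4): Agent 1 can switch to A (21 → 93). Not NE.
(B, b5): Agent 1 can switch to C (61 → 72). Not NE.
(The remaining 10 profiles each have a profitable deviation by the same check.)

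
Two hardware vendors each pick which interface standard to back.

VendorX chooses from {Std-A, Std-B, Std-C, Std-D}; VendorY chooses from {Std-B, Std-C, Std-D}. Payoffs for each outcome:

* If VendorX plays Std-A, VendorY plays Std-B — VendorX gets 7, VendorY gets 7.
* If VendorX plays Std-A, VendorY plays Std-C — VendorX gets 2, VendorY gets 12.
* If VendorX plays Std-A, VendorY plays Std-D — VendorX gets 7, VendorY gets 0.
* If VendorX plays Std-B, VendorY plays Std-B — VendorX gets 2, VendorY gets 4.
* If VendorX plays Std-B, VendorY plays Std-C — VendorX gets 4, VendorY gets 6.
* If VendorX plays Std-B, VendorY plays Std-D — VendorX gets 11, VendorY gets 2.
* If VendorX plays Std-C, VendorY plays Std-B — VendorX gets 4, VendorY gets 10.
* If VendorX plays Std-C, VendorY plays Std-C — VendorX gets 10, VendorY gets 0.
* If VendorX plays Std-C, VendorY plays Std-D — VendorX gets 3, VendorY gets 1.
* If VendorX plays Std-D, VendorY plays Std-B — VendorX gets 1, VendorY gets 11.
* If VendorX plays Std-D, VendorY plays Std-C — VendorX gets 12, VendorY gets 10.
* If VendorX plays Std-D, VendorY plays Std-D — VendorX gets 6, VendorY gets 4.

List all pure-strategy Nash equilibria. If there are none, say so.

none

(Std-A, Std-B): VendorY can switch to Std-C (7 → 12). Not NE.
(Std-A, Std-C): VendorX can switch to Std-B (2 → 4). Not NE.
(Std-A, Std-D): VendorX can switch to Std-B (7 → 11). Not NE.
(Std-B, Std-B): VendorX can switch to Std-A (2 → 7). Not NE.
(Std-B, Std-C): VendorX can switch to Std-C (4 → 10). Not NE.
(Std-B, Std-D): VendorY can switch to Std-B (2 → 4). Not NE.
(The remaining 6 profiles each have a profitable deviation by the same check.)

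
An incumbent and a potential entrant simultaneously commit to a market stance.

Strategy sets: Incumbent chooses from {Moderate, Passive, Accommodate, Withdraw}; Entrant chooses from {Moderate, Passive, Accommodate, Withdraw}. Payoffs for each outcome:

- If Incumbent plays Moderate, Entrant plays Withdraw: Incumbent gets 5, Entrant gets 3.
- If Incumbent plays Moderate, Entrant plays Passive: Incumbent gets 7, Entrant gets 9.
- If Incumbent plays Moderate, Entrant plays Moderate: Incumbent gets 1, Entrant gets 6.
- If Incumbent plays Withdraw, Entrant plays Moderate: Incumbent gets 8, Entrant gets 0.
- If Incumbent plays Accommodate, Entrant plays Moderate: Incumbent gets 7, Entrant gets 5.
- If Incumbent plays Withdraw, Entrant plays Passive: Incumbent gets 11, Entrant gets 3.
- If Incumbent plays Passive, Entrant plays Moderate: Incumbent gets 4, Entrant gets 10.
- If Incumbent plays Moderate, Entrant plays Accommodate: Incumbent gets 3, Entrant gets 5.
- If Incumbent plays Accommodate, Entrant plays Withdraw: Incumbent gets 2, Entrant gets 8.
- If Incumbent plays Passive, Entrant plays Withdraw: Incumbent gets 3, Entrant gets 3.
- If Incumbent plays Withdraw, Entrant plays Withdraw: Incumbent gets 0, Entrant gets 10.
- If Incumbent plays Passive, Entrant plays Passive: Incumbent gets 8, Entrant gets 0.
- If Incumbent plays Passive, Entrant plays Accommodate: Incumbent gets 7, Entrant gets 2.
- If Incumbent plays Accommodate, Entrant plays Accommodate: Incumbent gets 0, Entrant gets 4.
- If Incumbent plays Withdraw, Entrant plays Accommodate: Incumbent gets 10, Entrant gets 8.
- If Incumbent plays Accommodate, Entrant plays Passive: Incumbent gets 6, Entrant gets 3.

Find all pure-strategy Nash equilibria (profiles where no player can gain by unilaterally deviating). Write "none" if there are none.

Incumbent against Moderate: payoffs 1, 4, 7, 8 → best response Withdraw.
Incumbent against Passive: payoffs 7, 8, 6, 11 → best response Withdraw.
Incumbent against Accommodate: payoffs 3, 7, 0, 10 → best response Withdraw.
Incumbent against Withdraw: payoffs 5, 3, 2, 0 → best response Moderate.
Entrant against Moderate: payoffs 6, 9, 5, 3 → best response Passive.
Entrant against Passive: payoffs 10, 0, 2, 3 → best response Moderate.
Entrant against Accommodate: payoffs 5, 3, 4, 8 → best response Withdraw.
Entrant against Withdraw: payoffs 0, 3, 8, 10 → best response Withdraw.
No profile is a mutual best response for all players.

There is no pure-strategy Nash equilibrium.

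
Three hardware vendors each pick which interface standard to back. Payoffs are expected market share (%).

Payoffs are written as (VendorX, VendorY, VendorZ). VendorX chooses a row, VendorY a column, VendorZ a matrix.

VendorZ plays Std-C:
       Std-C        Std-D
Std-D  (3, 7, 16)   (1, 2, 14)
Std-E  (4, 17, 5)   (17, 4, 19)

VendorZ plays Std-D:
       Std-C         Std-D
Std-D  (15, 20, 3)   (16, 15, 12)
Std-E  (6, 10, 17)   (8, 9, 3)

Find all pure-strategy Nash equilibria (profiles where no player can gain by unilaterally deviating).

No pure-strategy Nash equilibrium.

VendorX against (Std-C, Std-C): payoffs 3, 4 → best response Std-E.
VendorX against (Std-C, Std-D): payoffs 15, 6 → best response Std-D.
VendorX against (Std-D, Std-C): payoffs 1, 17 → best response Std-E.
VendorX against (Std-D, Std-D): payoffs 16, 8 → best response Std-D.
VendorY against (Std-D, Std-C): payoffs 7, 2 → best response Std-C.
VendorY against (Std-D, Std-D): payoffs 20, 15 → best response Std-C.
VendorY against (Std-E, Std-C): payoffs 17, 4 → best response Std-C.
VendorY against (Std-E, Std-D): payoffs 10, 9 → best response Std-C.
VendorZ against (Std-D, Std-C): payoffs 16, 3 → best response Std-C.
VendorZ against (Std-D, Std-D): payoffs 14, 12 → best response Std-C.
VendorZ against (Std-E, Std-C): payoffs 5, 17 → best response Std-D.
VendorZ against (Std-E, Std-D): payoffs 19, 3 → best response Std-C.
No profile is a mutual best response for all players.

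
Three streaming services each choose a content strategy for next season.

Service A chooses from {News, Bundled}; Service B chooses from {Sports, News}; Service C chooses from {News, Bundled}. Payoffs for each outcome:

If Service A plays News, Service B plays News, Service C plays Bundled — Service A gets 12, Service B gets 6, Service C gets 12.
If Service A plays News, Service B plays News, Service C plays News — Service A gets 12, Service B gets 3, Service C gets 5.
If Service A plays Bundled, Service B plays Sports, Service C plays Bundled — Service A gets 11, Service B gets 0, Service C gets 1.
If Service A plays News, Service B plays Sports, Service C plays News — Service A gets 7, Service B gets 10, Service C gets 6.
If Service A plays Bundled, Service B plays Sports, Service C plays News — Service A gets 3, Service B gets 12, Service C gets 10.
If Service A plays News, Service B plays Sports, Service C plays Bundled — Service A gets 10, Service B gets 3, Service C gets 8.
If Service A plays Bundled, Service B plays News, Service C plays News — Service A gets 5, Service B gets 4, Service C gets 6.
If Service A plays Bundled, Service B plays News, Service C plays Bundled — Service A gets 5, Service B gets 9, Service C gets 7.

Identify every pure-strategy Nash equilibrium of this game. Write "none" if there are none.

Service A against (Sports, News): payoffs 7, 3 → best response News.
Service A against (Sports, Bundled): payoffs 10, 11 → best response Bundled.
Service A against (News, News): payoffs 12, 5 → best response News.
Service A against (News, Bundled): payoffs 12, 5 → best response News.
Service B against (News, News): payoffs 10, 3 → best response Sports.
Service B against (News, Bundled): payoffs 3, 6 → best response News.
Service B against (Bundled, News): payoffs 12, 4 → best response Sports.
Service B against (Bundled, Bundled): payoffs 0, 9 → best response News.
Service C against (News, Sports): payoffs 6, 8 → best response Bundled.
Service C against (News, News): payoffs 5, 12 → best response Bundled.
Service C against (Bundled, Sports): payoffs 10, 1 → best response News.
Service C against (Bundled, News): payoffs 6, 7 → best response Bundled.
Mutual best responses: (News, News, Bundled).

The unique pure-strategy Nash equilibrium is (News, News, Bundled).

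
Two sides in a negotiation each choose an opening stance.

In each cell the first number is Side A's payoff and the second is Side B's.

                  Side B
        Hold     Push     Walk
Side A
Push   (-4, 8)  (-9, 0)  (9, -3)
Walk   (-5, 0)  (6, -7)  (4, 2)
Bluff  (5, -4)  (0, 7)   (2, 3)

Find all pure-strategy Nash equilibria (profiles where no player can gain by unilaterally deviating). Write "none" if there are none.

There is no pure-strategy Nash equilibrium.

Mark each player's best response to every combination of opponents' strategies; a profile where every player is best-responding is a pure Nash equilibrium.
Side A against Hold: payoffs -4, -5, 5 → best response Bluff.
Side A against Push: payoffs -9, 6, 0 → best response Walk.
Side A against Walk: payoffs 9, 4, 2 → best response Push.
Side B against Push: payoffs 8, 0, -3 → best response Hold.
Side B against Walk: payoffs 0, -7, 2 → best response Walk.
Side B against Bluff: payoffs -4, 7, 3 → best response Push.
No profile is a mutual best response for all players.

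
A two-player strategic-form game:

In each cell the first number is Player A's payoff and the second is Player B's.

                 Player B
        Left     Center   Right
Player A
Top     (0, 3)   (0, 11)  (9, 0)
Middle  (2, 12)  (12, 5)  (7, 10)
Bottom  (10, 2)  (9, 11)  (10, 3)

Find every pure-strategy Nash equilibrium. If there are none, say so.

none

Mark each player's best response to every combination of opponents' strategies; a profile where every player is best-responding is a pure Nash equilibrium.
Player A against Left: payoffs 0, 2, 10 → best response Bottom.
Player A against Center: payoffs 0, 12, 9 → best response Middle.
Player A against Right: payoffs 9, 7, 10 → best response Bottom.
Player B against Top: payoffs 3, 11, 0 → best response Center.
Player B against Middle: payoffs 12, 5, 10 → best response Left.
Player B against Bottom: payoffs 2, 11, 3 → best response Center.
No profile is a mutual best response for all players.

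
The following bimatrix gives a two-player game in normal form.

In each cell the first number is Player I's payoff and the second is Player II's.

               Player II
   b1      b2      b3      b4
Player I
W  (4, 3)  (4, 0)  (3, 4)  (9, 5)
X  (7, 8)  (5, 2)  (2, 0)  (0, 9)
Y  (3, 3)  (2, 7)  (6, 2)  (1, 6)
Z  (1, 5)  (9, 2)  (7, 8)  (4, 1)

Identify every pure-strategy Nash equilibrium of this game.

Pure-strategy Nash equilibria: (W, b4); (Z, b3)

For each strategy profile, look for a profitable unilateral deviation.
(W, b1): Player I can switch to X (4 → 7). Not NE.
(W, b2): Player I can switch to X (4 → 5). Not NE.
(W, b3): Player I can switch to Y (3 → 6). Not NE.
(W, b4): Player I gets 9, best alternative 4; Player II gets 5, best alternative 4. No profitable deviation — NE.
(X, b1): Player II can switch to b4 (8 → 9). Not NE.
(X, b2): Player I can switch to Z (5 → 9). Not NE.
(X, b3): Player I can switch to W (2 → 3). Not NE.
(X, b4): Player I can switch to W (0 → 9). Not NE.
(Y, b1): Player I can switch to W (3 → 4). Not NE.
(Y, b2): Player I can switch to W (2 → 4). Not NE.
(Y, b3): Player I can switch to Z (6 → 7). Not NE.
(Z, b3): Player I gets 7, best alternative 6; Player II gets 8, best alternative 5. No profitable deviation — NE.
(The remaining 4 profiles each have a profitable deviation by the same check.)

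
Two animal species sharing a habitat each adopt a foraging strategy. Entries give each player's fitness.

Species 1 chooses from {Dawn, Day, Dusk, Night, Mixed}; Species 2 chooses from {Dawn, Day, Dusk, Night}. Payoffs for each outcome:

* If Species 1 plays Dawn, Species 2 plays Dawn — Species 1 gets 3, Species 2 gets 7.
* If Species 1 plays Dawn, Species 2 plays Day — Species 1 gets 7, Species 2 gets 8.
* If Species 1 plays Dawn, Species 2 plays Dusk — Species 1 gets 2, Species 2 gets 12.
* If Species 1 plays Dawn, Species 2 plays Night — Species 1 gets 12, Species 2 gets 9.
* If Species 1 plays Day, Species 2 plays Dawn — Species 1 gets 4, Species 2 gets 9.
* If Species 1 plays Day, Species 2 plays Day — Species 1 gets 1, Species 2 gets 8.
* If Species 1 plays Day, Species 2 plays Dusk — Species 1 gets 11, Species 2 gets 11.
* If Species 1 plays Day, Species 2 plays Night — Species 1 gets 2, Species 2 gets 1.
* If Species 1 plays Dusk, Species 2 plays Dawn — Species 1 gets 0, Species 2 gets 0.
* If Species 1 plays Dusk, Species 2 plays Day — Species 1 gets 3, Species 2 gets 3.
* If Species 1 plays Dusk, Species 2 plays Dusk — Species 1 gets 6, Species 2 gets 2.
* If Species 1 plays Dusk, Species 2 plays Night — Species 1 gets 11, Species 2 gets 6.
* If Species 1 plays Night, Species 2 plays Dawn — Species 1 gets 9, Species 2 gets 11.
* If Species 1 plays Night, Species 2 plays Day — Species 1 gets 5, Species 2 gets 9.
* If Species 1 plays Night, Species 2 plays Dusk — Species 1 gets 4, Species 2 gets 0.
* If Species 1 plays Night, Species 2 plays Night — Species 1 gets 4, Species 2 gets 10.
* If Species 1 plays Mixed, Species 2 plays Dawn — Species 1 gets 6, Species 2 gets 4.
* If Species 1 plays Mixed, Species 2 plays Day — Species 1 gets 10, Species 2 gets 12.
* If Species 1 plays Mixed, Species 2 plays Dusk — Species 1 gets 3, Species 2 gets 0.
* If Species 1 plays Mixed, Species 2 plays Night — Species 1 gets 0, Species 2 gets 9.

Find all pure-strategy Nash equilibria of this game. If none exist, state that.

Species 1 against Dawn: payoffs 3, 4, 0, 9, 6 → best response Night.
Species 1 against Day: payoffs 7, 1, 3, 5, 10 → best response Mixed.
Species 1 against Dusk: payoffs 2, 11, 6, 4, 3 → best response Day.
Species 1 against Night: payoffs 12, 2, 11, 4, 0 → best response Dawn.
Species 2 against Dawn: payoffs 7, 8, 12, 9 → best response Dusk.
Species 2 against Day: payoffs 9, 8, 11, 1 → best response Dusk.
Species 2 against Dusk: payoffs 0, 3, 2, 6 → best response Night.
Species 2 against Night: payoffs 11, 9, 0, 10 → best response Dawn.
Species 2 against Mixed: payoffs 4, 12, 0, 9 → best response Day.
Mutual best responses: (Day, Dusk); (Night, Dawn); (Mixed, Day).

Pure-strategy Nash equilibria: (Day, Dusk) and (Night, Dawn) and (Mixed, Day)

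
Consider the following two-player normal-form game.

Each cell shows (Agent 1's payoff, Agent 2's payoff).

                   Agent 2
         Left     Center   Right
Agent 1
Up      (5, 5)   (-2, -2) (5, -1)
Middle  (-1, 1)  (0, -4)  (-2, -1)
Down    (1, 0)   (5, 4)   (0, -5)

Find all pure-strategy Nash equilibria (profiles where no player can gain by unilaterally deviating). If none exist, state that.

Check each profile: it is a Nash equilibrium iff no player can strictly gain by switching unilaterally.
(Up, Left): Agent 1 gets 5, best alternative 1; Agent 2 gets 5, best alternative -1. No profitable deviation — NE.
(Up, Center): Agent 1 can switch to Middle (-2 → 0). Not NE.
(Up, Right): Agent 2 can switch to Left (-1 → 5). Not NE.
(Middle, Left): Agent 1 can switch to Up (-1 → 5). Not NE.
(Middle, Center): Agent 1 can switch to Down (0 → 5). Not NE.
(Middle, Right): Agent 1 can switch to Up (-2 → 5). Not NE.
(Down, Left): Agent 1 can switch to Up (1 → 5). Not NE.
(Down, Center): Agent 1 gets 5, best alternative 0; Agent 2 gets 4, best alternative 0. No profitable deviation — NE.
(Down, Right): Agent 1 can switch to Up (0 → 5). Not NE.

Pure-strategy Nash equilibria: (Up, Left); (Down, Center)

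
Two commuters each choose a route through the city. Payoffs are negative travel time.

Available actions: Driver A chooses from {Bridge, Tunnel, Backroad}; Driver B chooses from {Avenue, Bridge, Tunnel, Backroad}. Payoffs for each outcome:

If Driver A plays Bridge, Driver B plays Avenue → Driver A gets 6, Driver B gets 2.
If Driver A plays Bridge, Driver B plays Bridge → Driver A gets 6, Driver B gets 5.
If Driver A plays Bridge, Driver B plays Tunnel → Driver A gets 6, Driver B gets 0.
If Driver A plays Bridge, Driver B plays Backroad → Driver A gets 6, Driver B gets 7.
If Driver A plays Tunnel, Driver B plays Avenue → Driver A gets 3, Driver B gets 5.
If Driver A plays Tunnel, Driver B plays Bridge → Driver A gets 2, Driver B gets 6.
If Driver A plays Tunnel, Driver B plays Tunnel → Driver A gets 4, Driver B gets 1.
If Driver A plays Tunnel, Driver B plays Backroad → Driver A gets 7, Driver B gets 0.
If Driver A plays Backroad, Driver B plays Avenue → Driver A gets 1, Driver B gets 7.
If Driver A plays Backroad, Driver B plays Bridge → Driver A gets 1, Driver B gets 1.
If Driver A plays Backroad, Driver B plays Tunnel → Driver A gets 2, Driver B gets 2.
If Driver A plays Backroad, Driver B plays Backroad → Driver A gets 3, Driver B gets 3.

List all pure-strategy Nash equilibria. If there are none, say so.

none

For each player, find the best response to each opponent profile; mutual best responses are the pure NE.
Driver A against Avenue: payoffs 6, 3, 1 → best response Bridge.
Driver A against Bridge: payoffs 6, 2, 1 → best response Bridge.
Driver A against Tunnel: payoffs 6, 4, 2 → best response Bridge.
Driver A against Backroad: payoffs 6, 7, 3 → best response Tunnel.
Driver B against Bridge: payoffs 2, 5, 0, 7 → best response Backroad.
Driver B against Tunnel: payoffs 5, 6, 1, 0 → best response Bridge.
Driver B against Backroad: payoffs 7, 1, 2, 3 → best response Avenue.
No profile is a mutual best response for all players.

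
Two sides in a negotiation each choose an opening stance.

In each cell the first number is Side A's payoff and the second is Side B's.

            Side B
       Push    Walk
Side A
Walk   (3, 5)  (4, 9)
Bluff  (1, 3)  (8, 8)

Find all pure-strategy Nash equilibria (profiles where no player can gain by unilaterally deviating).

(Bluff, Walk)

Side A against Push: payoffs 3, 1 → best response Walk.
Side A against Walk: payoffs 4, 8 → best response Bluff.
Side B against Walk: payoffs 5, 9 → best response Walk.
Side B against Bluff: payoffs 3, 8 → best response Walk.
Mutual best responses: (Bluff, Walk).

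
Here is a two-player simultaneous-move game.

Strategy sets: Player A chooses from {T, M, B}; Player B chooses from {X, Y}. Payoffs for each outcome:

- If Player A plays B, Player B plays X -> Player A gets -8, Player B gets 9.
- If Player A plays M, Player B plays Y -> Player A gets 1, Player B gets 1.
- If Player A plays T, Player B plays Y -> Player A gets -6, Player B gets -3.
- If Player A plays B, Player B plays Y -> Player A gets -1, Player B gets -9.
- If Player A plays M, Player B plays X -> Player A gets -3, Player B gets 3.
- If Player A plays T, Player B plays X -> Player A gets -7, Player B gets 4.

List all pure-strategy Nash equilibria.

The unique pure-strategy Nash equilibrium is (M, X).

For each player, find the best response to each opponent profile; mutual best responses are the pure NE.
Player A against X: payoffs -7, -3, -8 → best response M.
Player A against Y: payoffs -6, 1, -1 → best response M.
Player B against T: payoffs 4, -3 → best response X.
Player B against M: payoffs 3, 1 → best response X.
Player B against B: payoffs 9, -9 → best response X.
Mutual best responses: (M, X).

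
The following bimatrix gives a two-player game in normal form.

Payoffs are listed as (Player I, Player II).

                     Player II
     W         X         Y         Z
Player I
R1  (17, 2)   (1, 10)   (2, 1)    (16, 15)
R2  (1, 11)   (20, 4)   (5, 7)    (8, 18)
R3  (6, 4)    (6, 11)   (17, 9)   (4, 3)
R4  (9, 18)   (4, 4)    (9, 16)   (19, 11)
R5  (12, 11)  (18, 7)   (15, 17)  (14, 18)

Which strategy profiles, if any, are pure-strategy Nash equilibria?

This game has no pure Nash equilibrium.

Player I against W: payoffs 17, 1, 6, 9, 12 → best response R1.
Player I against X: payoffs 1, 20, 6, 4, 18 → best response R2.
Player I against Y: payoffs 2, 5, 17, 9, 15 → best response R3.
Player I against Z: payoffs 16, 8, 4, 19, 14 → best response R4.
Player II against R1: payoffs 2, 10, 1, 15 → best response Z.
Player II against R2: payoffs 11, 4, 7, 18 → best response Z.
Player II against R3: payoffs 4, 11, 9, 3 → best response X.
Player II against R4: payoffs 18, 4, 16, 11 → best response W.
Player II against R5: payoffs 11, 7, 17, 18 → best response Z.
No profile is a mutual best response for all players.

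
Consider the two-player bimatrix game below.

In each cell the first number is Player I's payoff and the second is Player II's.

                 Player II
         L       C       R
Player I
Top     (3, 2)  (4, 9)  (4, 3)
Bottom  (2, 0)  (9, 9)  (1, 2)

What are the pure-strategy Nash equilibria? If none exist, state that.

(Top, L): Player II can switch to C (2 → 9). Not NE.
(Top, C): Player I can switch to Bottom (4 → 9). Not NE.
(Top, R): Player II can switch to C (3 → 9). Not NE.
(Bottom, L): Player I can switch to Top (2 → 3). Not NE.
(Bottom, C): Player I gets 9, best alternative 4; Player II gets 9, best alternative 2. No profitable deviation — NE.
(Bottom, R): Player I can switch to Top (1 → 4). Not NE.

(Bottom, C)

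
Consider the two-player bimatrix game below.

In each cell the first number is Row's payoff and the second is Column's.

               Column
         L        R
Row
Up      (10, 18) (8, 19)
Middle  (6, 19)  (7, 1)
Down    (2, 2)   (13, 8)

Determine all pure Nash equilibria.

The unique pure-strategy Nash equilibrium is (Down, R).

(Up, L): Column can switch to R (18 → 19). Not NE.
(Up, R): Row can switch to Down (8 → 13). Not NE.
(Middle, L): Row can switch to Up (6 → 10). Not NE.
(Middle, R): Row can switch to Up (7 → 8). Not NE.
(Down, L): Row can switch to Up (2 → 10). Not NE.
(Down, R): Row gets 13, best alternative 8; Column gets 8, best alternative 2. No profitable deviation — NE.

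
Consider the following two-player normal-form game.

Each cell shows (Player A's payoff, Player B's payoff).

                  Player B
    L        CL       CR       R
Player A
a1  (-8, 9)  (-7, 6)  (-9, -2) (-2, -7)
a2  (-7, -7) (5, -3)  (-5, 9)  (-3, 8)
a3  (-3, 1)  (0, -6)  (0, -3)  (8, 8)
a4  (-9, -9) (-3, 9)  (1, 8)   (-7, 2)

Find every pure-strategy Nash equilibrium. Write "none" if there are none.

The unique pure-strategy Nash equilibrium is (a3, R).

Player A against L: payoffs -8, -7, -3, -9 → best response a3.
Player A against CL: payoffs -7, 5, 0, -3 → best response a2.
Player A against CR: payoffs -9, -5, 0, 1 → best response a4.
Player A against R: payoffs -2, -3, 8, -7 → best response a3.
Player B against a1: payoffs 9, 6, -2, -7 → best response L.
Player B against a2: payoffs -7, -3, 9, 8 → best response CR.
Player B against a3: payoffs 1, -6, -3, 8 → best response R.
Player B against a4: payoffs -9, 9, 8, 2 → best response CL.
Mutual best responses: (a3, R).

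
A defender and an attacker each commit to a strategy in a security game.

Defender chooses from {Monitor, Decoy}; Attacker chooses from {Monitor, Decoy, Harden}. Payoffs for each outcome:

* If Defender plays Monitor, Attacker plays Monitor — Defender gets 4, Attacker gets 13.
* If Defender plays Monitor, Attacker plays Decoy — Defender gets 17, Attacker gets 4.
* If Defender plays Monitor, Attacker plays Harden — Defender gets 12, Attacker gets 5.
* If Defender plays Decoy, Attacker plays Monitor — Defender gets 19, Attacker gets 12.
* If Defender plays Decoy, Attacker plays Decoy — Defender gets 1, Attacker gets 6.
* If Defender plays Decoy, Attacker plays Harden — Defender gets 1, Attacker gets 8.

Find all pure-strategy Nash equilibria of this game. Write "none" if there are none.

(Decoy, Monitor)

For each strategy profile, look for a profitable unilateral deviation.
(Monitor, Monitor): Defender can switch to Decoy (4 → 19). Not NE.
(Monitor, Decoy): Attacker can switch to Monitor (4 → 13). Not NE.
(Monitor, Harden): Attacker can switch to Monitor (5 → 13). Not NE.
(Decoy, Monitor): Defender gets 19, best alternative 4; Attacker gets 12, best alternative 8. No profitable deviation — NE.
(Decoy, Decoy): Defender can switch to Monitor (1 → 17). Not NE.
(Decoy, Harden): Defender can switch to Monitor (1 → 12). Not NE.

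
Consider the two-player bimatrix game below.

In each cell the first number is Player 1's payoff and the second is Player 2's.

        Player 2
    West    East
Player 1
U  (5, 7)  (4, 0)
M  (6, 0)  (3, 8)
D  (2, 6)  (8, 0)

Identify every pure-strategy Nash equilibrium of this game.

(U, West): Player 1 can switch to M (5 → 6). Not NE.
(U, East): Player 1 can switch to D (4 → 8). Not NE.
(M, West): Player 2 can switch to East (0 → 8). Not NE.
(M, East): Player 1 can switch to U (3 → 4). Not NE.
(D, West): Player 1 can switch to U (2 → 5). Not NE.
(D, East): Player 2 can switch to West (0 → 6). Not NE.

No pure-strategy Nash equilibrium.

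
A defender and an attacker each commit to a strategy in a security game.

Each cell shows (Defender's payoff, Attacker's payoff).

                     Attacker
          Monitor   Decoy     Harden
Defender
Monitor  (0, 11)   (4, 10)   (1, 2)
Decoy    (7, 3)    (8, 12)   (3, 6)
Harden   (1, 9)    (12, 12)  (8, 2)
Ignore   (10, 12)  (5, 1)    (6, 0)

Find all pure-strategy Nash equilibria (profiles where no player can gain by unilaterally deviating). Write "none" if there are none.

The pure Nash equilibria are (Harden, Decoy); (Ignore, Monitor).

Defender against Monitor: payoffs 0, 7, 1, 10 → best response Ignore.
Defender against Decoy: payoffs 4, 8, 12, 5 → best response Harden.
Defender against Harden: payoffs 1, 3, 8, 6 → best response Harden.
Attacker against Monitor: payoffs 11, 10, 2 → best response Monitor.
Attacker against Decoy: payoffs 3, 12, 6 → best response Decoy.
Attacker against Harden: payoffs 9, 12, 2 → best response Decoy.
Attacker against Ignore: payoffs 12, 1, 0 → best response Monitor.
Mutual best responses: (Harden, Decoy); (Ignore, Monitor).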